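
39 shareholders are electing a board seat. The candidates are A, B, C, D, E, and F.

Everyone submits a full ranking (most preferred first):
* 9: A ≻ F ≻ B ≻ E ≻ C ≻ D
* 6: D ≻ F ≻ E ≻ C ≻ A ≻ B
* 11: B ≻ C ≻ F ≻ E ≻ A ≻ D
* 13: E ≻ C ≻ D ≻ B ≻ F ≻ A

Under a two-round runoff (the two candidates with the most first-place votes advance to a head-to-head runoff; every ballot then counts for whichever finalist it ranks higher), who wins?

Round 1 first-place votes: A 9, B 11, C 0, D 6, E 13, F 0. E and B advance.
Runoff: E is ranked above B on 19 ballots, B above E on 20.

B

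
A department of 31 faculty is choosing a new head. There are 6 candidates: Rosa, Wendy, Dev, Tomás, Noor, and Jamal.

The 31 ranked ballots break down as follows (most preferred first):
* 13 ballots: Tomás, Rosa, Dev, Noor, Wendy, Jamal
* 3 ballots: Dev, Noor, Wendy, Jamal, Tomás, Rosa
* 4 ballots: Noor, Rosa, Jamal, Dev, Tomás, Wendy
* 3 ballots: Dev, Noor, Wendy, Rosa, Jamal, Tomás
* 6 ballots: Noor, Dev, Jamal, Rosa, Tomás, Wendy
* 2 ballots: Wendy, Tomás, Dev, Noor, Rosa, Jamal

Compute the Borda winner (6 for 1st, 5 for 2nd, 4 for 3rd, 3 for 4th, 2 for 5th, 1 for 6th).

Rosa: 13×5 + 3×1 + 4×5 + 3×3 + 6×3 + 2×2 = 119
Wendy: 13×2 + 3×4 + 4×1 + 3×4 + 6×1 + 2×6 = 72
Dev: 13×4 + 3×6 + 4×3 + 3×6 + 6×5 + 2×4 = 138
Tomás: 13×6 + 3×2 + 4×2 + 3×1 + 6×2 + 2×5 = 117
Noor: 13×3 + 3×5 + 4×6 + 3×5 + 6×6 + 2×3 = 135
Jamal: 13×1 + 3×3 + 4×4 + 3×2 + 6×4 + 2×1 = 70

Dev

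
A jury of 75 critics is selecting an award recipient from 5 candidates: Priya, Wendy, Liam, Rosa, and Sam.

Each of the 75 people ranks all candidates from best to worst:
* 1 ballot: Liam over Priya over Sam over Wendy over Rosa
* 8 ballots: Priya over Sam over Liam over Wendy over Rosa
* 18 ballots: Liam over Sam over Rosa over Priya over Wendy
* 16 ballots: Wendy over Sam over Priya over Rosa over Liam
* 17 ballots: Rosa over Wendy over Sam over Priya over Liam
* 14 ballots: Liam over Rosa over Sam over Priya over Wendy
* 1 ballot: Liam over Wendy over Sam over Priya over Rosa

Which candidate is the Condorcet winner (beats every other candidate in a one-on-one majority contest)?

Sam

Sam vs Priya: 66–9
Sam vs Wendy: 41–34
Sam vs Liam: 41–34
Sam vs Rosa: 44–31
Sam beats every other candidate.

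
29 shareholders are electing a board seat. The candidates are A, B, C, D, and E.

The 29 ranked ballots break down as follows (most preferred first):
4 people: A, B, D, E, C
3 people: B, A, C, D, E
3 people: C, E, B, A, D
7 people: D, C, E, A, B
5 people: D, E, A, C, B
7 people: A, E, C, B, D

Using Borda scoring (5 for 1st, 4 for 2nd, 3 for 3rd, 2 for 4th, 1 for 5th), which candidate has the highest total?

A

A: 4×5 + 3×4 + 3×2 + 7×2 + 5×3 + 7×5 = 102
B: 4×4 + 3×5 + 3×3 + 7×1 + 5×1 + 7×2 = 66
C: 4×1 + 3×3 + 3×5 + 7×4 + 5×2 + 7×3 = 87
D: 4×3 + 3×2 + 3×1 + 7×5 + 5×5 + 7×1 = 88
E: 4×2 + 3×1 + 3×4 + 7×3 + 5×4 + 7×4 = 92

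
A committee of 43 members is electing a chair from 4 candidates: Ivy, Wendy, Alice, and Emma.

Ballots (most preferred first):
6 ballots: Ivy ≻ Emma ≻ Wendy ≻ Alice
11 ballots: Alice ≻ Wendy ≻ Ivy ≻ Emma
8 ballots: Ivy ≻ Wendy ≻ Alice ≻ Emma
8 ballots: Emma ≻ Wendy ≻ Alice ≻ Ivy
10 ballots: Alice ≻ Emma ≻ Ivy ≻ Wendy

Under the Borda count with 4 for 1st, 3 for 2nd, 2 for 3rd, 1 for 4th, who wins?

Ivy: 6×4 + 11×2 + 8×4 + 8×1 + 10×2 = 106
Wendy: 6×2 + 11×3 + 8×3 + 8×3 + 10×1 = 103
Alice: 6×1 + 11×4 + 8×2 + 8×2 + 10×4 = 122
Emma: 6×3 + 11×1 + 8×1 + 8×4 + 10×3 = 99

Alice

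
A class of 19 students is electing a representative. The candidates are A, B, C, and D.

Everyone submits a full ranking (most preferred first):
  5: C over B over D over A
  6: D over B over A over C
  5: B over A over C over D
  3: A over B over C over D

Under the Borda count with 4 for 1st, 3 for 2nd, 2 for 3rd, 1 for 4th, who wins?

A: 5×1 + 6×2 + 5×3 + 3×4 = 44
B: 5×3 + 6×3 + 5×4 + 3×3 = 62
C: 5×4 + 6×1 + 5×2 + 3×2 = 42
D: 5×2 + 6×4 + 5×1 + 3×1 = 42

B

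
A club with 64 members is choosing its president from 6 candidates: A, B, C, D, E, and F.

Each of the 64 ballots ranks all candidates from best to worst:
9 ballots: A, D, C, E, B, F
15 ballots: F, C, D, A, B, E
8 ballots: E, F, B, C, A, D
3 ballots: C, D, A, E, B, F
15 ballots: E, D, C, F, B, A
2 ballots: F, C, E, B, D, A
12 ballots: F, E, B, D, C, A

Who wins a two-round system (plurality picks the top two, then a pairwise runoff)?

Round 1 first-place votes: A 9, B 0, C 3, D 0, E 23, F 29. F and E advance.
Runoff: F is ranked above E on 29 ballots, E above F on 35.

E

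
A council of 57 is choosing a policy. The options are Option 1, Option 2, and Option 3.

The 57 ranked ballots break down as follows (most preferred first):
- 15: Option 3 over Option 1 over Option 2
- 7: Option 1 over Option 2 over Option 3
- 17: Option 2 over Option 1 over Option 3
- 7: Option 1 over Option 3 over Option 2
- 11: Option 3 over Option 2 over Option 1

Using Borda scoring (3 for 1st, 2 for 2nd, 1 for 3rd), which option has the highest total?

Option 1

Option 1: 15×2 + 7×3 + 17×2 + 7×3 + 11×1 = 117
Option 2: 15×1 + 7×2 + 17×3 + 7×1 + 11×2 = 109
Option 3: 15×3 + 7×1 + 17×1 + 7×2 + 11×3 = 116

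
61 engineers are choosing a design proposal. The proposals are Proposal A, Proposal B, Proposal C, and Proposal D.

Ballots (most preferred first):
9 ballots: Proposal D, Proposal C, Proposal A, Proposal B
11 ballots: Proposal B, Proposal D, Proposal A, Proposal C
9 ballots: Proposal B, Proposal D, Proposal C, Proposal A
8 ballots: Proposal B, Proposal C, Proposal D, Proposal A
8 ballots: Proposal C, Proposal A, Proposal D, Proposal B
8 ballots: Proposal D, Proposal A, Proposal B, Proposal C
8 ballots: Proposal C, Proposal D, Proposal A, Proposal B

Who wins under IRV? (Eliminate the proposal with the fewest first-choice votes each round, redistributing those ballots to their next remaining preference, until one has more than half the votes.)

Round 1: Proposal A 0, Proposal B 28, Proposal C 16, Proposal D 17. Proposal A eliminated.
Round 2: Proposal B 28, Proposal C 16, Proposal D 17. Proposal C eliminated.
Round 3: Proposal B 28, Proposal D 33. Proposal D has a majority (≥31).

Proposal D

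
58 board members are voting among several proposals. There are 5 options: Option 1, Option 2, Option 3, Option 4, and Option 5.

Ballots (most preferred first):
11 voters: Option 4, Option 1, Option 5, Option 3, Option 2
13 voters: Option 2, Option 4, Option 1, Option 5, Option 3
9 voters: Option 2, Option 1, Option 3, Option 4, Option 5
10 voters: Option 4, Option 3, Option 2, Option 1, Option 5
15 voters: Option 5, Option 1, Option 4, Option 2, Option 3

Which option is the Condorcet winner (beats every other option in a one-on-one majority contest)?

Option 4

Option 4 vs Option 1: 34–24
Option 4 vs Option 2: 36–22
Option 4 vs Option 3: 49–9
Option 4 vs Option 5: 43–15
Option 4 beats every other option.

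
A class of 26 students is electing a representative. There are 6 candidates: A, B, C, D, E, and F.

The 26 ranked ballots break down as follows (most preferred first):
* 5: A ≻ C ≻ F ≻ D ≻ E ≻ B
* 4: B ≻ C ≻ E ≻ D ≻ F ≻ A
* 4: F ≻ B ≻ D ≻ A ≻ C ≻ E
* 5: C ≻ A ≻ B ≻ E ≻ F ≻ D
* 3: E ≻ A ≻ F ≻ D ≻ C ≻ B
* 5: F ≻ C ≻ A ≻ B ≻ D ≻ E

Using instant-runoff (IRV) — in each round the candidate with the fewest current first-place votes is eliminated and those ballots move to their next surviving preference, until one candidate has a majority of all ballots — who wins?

Round 1: A 5, B 4, C 5, D 0, E 3, F 9. D eliminated.
Round 2: A 5, B 4, C 5, E 3, F 9. E eliminated.
Round 3: A 8, B 4, C 5, F 9. B eliminated.
Round 4: A 8, C 9, F 9. A eliminated.
Round 5: C 14, F 12. C has a majority (≥14).

C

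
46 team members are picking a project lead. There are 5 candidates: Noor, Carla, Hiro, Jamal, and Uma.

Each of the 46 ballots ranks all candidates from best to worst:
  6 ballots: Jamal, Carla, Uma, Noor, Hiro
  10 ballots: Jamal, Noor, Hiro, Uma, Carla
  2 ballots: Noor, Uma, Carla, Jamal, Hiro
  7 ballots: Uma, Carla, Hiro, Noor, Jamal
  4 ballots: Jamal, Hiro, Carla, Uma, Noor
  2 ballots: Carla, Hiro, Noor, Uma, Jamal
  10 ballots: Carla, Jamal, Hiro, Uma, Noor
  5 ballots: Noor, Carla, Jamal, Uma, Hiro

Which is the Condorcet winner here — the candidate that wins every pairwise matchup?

Carla

Carla vs Noor: 29–17
Carla vs Hiro: 32–14
Carla vs Jamal: 26–20
Carla vs Uma: 27–19
Carla beats every other candidate.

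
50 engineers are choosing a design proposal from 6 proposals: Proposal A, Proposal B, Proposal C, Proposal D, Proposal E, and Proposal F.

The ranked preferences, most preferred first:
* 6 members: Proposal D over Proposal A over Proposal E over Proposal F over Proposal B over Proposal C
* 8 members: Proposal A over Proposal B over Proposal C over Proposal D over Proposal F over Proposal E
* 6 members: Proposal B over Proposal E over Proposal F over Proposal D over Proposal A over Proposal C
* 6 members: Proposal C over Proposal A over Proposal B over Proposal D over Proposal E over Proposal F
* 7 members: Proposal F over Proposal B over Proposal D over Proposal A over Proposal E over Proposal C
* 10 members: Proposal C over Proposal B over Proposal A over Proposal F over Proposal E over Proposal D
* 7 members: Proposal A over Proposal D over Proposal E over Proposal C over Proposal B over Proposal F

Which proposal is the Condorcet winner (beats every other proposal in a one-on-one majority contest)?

Proposal A vs Proposal B: 27–23
Proposal A vs Proposal C: 34–16
Proposal A vs Proposal D: 31–19
Proposal A vs Proposal E: 44–6
Proposal A vs Proposal F: 37–13
Proposal A beats every other proposal.

Proposal A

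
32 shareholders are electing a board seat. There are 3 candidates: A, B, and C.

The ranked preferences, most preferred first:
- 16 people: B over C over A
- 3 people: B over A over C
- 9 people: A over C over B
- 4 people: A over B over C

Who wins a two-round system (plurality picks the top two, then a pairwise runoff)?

B

Round 1 first-place votes: A 13, B 19, C 0. B and A advance.
Runoff: B is ranked above A on 19 ballots, A above B on 13.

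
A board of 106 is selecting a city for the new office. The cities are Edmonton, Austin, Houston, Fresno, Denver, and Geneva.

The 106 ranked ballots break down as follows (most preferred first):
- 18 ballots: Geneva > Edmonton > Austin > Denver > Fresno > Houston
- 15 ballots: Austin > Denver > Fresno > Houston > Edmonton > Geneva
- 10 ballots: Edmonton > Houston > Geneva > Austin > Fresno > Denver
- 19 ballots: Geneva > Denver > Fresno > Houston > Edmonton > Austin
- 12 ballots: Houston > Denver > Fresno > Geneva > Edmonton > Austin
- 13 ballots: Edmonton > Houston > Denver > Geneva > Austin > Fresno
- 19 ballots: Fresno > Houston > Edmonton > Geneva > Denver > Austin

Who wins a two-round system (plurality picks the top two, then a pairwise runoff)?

Round 1 first-place votes: Edmonton 23, Austin 15, Houston 12, Fresno 19, Denver 0, Geneva 37. Geneva and Edmonton advance.
Runoff: Geneva is ranked above Edmonton on 49 ballots, Edmonton above Geneva on 57.

Edmonton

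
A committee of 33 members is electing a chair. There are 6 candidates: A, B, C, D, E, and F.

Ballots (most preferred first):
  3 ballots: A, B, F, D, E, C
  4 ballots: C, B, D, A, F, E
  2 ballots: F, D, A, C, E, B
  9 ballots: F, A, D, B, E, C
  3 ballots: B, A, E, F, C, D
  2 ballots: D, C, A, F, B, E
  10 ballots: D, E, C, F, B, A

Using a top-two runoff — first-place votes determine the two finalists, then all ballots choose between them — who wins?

F

Round 1 first-place votes: A 3, B 3, C 4, D 12, E 0, F 11. D and F advance.
Runoff: D is ranked above F on 16 ballots, F above D on 17.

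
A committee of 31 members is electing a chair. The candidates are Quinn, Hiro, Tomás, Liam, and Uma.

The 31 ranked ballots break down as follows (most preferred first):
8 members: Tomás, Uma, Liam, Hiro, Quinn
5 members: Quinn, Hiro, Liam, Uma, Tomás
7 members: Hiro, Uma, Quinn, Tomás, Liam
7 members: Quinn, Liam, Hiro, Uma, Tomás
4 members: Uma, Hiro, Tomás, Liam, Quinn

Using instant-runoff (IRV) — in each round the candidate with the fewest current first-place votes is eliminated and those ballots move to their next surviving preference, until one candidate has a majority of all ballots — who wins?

Hiro

Round 1: Quinn 12, Hiro 7, Tomás 8, Liam 0, Uma 4. Liam eliminated.
Round 2: Quinn 12, Hiro 7, Tomás 8, Uma 4. Uma eliminated.
Round 3: Quinn 12, Hiro 11, Tomás 8. Tomás eliminated.
Round 4: Quinn 12, Hiro 19. Hiro has a majority (≥16).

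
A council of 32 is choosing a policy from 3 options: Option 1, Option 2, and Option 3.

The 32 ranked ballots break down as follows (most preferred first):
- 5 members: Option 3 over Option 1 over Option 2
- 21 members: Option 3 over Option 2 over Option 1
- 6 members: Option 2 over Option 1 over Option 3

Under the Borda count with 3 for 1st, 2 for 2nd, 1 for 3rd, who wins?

Option 1: 5×2 + 21×1 + 6×2 = 43
Option 2: 5×1 + 21×2 + 6×3 = 65
Option 3: 5×3 + 21×3 + 6×1 = 84

Option 3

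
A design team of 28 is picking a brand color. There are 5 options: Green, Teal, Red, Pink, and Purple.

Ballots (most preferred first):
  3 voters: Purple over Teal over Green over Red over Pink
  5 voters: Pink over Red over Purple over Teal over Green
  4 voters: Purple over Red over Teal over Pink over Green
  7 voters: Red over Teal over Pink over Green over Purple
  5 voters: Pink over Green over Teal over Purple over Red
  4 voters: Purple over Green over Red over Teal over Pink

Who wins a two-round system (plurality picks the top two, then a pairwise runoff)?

Round 1 first-place votes: Green 0, Teal 0, Red 7, Pink 10, Purple 11. Purple and Pink advance.
Runoff: Purple is ranked above Pink on 11 ballots, Pink above Purple on 17.

Pink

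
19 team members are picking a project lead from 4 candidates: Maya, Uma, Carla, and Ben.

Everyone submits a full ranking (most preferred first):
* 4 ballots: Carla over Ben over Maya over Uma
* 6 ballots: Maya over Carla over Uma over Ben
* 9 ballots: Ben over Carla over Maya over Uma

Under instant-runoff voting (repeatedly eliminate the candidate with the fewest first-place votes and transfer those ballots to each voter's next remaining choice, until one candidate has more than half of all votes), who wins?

Ben

Round 1: Maya 6, Uma 0, Carla 4, Ben 9. Uma eliminated.
Round 2: Maya 6, Carla 4, Ben 9. Carla eliminated.
Round 3: Maya 6, Ben 13. Ben has a majority (≥10).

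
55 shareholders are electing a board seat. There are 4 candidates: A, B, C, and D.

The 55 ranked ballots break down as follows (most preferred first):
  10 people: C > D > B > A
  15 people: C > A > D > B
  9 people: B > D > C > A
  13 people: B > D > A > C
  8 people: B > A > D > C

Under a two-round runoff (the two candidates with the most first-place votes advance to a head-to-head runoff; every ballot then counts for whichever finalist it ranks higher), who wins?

B

Round 1 first-place votes: A 0, B 30, C 25, D 0. B and C advance.
Runoff: B is ranked above C on 30 ballots, C above B on 25.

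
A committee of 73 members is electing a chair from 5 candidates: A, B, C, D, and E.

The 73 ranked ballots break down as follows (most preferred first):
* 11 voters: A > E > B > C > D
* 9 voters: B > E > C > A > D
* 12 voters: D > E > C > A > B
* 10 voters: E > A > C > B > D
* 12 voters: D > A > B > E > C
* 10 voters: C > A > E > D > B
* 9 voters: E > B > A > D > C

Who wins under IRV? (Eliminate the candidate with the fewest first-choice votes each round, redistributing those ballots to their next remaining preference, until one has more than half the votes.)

E

Round 1: A 11, B 9, C 10, D 24, E 19. B eliminated.
Round 2: A 11, C 10, D 24, E 28. C eliminated.
Round 3: A 21, D 24, E 28. A eliminated.
Round 4: D 24, E 49. E has a majority (≥37).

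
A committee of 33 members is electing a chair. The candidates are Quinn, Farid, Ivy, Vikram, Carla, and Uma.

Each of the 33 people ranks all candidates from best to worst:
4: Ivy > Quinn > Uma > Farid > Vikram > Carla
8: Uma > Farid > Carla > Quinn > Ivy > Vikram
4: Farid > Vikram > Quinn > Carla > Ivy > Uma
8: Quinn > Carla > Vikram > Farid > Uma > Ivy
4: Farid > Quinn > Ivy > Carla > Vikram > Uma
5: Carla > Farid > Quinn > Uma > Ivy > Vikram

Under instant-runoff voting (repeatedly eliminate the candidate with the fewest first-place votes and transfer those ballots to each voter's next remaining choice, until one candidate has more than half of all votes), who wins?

Round 1: Quinn 8, Farid 8, Ivy 4, Vikram 0, Carla 5, Uma 8. Vikram eliminated.
Round 2: Quinn 8, Farid 8, Ivy 4, Carla 5, Uma 8. Ivy eliminated.
Round 3: Quinn 12, Farid 8, Carla 5, Uma 8. Carla eliminated.
Round 4: Quinn 12, Farid 13, Uma 8. Uma eliminated.
Round 5: Quinn 12, Farid 21. Farid has a majority (≥17).

Farid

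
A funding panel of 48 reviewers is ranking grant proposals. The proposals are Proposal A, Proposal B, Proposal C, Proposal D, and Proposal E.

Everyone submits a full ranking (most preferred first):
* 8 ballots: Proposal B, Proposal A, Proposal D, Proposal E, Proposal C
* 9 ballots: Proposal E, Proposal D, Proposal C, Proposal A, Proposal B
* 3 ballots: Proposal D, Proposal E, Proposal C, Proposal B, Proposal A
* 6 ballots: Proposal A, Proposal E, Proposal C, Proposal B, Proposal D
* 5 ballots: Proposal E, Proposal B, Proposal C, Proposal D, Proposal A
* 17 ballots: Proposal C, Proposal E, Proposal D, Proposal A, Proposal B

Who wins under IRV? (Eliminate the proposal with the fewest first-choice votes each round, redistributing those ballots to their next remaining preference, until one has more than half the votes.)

Round 1: Proposal A 6, Proposal B 8, Proposal C 17, Proposal D 3, Proposal E 14. Proposal D eliminated.
Round 2: Proposal A 6, Proposal B 8, Proposal C 17, Proposal E 17. Proposal A eliminated.
Round 3: Proposal B 8, Proposal C 17, Proposal E 23. Proposal B eliminated.
Round 4: Proposal C 17, Proposal E 31. Proposal E has a majority (≥25).

Proposal E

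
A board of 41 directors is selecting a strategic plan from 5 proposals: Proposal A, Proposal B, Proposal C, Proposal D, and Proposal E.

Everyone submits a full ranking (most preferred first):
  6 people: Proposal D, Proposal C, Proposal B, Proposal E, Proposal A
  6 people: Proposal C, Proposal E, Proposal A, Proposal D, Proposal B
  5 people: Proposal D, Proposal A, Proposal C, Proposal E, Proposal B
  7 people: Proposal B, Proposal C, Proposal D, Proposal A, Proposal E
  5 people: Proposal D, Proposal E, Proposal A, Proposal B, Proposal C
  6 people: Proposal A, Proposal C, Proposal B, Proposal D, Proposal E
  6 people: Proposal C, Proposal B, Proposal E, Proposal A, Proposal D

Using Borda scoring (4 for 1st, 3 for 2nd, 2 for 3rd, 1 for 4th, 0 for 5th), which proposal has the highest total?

Proposal A: 6×0 + 6×2 + 5×3 + 7×1 + 5×2 + 6×4 + 6×1 = 74
Proposal B: 6×2 + 6×0 + 5×0 + 7×4 + 5×1 + 6×2 + 6×3 = 75
Proposal C: 6×3 + 6×4 + 5×2 + 7×3 + 5×0 + 6×3 + 6×4 = 115
Proposal D: 6×4 + 6×1 + 5×4 + 7×2 + 5×4 + 6×1 + 6×0 = 90
Proposal E: 6×1 + 6×3 + 5×1 + 7×0 + 5×3 + 6×0 + 6×2 = 56

Proposal C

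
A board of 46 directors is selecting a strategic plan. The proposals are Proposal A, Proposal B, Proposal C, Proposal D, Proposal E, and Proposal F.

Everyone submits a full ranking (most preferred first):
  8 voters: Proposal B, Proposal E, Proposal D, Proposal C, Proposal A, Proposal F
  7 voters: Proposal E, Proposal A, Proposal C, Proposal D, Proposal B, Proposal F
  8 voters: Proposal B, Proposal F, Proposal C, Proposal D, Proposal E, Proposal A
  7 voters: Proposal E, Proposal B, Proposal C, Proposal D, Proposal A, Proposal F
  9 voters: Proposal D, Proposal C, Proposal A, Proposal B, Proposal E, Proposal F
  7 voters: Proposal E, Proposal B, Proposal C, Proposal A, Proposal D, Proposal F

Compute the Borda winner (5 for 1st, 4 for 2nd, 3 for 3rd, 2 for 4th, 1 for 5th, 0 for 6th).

Proposal A: 8×1 + 7×4 + 8×0 + 7×1 + 9×3 + 7×2 = 84
Proposal B: 8×5 + 7×1 + 8×5 + 7×4 + 9×2 + 7×4 = 161
Proposal C: 8×2 + 7×3 + 8×3 + 7×3 + 9×4 + 7×3 = 139
Proposal D: 8×3 + 7×2 + 8×2 + 7×2 + 9×5 + 7×1 = 120
Proposal E: 8×4 + 7×5 + 8×1 + 7×5 + 9×1 + 7×5 = 154
Proposal F: 8×0 + 7×0 + 8×4 + 7×0 + 9×0 + 7×0 = 32

Proposal B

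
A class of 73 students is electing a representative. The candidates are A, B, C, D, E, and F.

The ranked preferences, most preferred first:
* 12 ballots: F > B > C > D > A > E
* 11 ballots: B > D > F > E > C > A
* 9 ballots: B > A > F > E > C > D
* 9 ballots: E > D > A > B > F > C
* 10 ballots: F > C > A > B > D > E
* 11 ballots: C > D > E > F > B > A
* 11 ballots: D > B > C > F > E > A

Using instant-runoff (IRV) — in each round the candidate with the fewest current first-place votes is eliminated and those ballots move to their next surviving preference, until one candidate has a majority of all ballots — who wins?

D

Round 1: A 0, B 20, C 11, D 11, E 9, F 22. A eliminated.
Round 2: B 20, C 11, D 11, E 9, F 22. E eliminated.
Round 3: B 20, C 11, D 20, F 22. C eliminated.
Round 4: B 20, D 31, F 22. B eliminated.
Round 5: D 42, F 31. D has a majority (≥37).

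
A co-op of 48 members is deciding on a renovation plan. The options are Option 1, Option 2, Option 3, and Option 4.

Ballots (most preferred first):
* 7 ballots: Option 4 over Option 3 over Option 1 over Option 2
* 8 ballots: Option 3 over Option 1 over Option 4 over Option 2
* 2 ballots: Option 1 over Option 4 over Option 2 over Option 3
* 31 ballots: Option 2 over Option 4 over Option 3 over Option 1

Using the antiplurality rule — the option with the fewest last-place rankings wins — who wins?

Last-place votes: Option 1 31, Option 2 15, Option 3 2, Option 4 0.

Option 4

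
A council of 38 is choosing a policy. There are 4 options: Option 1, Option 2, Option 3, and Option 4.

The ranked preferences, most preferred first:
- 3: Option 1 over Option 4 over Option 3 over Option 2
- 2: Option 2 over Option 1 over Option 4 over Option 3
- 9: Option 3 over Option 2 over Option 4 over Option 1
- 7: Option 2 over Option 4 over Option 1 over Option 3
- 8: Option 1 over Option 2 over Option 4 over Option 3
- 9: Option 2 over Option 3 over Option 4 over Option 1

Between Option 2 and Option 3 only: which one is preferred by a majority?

Option 2 is ranked above Option 3 on 26 ballots; Option 3 above Option 2 on 12.

Option 2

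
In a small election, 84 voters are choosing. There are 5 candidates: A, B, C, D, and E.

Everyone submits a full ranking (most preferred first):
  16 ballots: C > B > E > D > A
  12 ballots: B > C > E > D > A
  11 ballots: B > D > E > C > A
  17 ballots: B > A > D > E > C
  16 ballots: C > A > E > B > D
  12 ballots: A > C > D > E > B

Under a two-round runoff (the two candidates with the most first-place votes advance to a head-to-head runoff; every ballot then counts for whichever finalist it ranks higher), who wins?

Round 1 first-place votes: A 12, B 40, C 32, D 0, E 0. B and C advance.
Runoff: B is ranked above C on 40 ballots, C above B on 44.

C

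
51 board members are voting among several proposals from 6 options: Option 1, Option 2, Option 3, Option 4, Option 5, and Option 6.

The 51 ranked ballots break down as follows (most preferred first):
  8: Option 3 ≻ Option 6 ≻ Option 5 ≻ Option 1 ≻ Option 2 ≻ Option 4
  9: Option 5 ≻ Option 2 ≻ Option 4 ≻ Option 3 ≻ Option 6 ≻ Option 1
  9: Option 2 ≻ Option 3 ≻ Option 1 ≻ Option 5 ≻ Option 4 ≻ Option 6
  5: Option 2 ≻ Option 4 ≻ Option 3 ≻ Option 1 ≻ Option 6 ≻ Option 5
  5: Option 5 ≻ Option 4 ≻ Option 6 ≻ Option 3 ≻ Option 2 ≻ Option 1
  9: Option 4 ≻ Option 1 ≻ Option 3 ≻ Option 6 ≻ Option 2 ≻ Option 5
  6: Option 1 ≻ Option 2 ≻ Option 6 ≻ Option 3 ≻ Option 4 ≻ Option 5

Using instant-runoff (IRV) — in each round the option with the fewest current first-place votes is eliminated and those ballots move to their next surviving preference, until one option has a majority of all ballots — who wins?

Round 1: Option 1 6, Option 2 14, Option 3 8, Option 4 9, Option 5 14, Option 6 0. Option 6 eliminated.
Round 2: Option 1 6, Option 2 14, Option 3 8, Option 4 9, Option 5 14. Option 1 eliminated.
Round 3: Option 2 20, Option 3 8, Option 4 9, Option 5 14. Option 3 eliminated.
Round 4: Option 2 20, Option 4 9, Option 5 22. Option 4 eliminated.
Round 5: Option 2 29, Option 5 22. Option 2 has a majority (≥26).

Option 2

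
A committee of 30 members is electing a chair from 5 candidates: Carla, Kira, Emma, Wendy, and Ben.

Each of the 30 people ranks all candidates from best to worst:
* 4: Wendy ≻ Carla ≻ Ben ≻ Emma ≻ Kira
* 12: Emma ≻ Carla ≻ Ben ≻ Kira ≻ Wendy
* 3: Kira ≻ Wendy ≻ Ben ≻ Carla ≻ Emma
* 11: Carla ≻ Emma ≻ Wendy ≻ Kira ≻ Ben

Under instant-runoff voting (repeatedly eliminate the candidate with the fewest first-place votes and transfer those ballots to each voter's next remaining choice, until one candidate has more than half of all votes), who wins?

Round 1: Carla 11, Kira 3, Emma 12, Wendy 4, Ben 0. Ben eliminated.
Round 2: Carla 11, Kira 3, Emma 12, Wendy 4. Kira eliminated.
Round 3: Carla 11, Emma 12, Wendy 7. Wendy eliminated.
Round 4: Carla 18, Emma 12. Carla has a majority (≥16).

Carla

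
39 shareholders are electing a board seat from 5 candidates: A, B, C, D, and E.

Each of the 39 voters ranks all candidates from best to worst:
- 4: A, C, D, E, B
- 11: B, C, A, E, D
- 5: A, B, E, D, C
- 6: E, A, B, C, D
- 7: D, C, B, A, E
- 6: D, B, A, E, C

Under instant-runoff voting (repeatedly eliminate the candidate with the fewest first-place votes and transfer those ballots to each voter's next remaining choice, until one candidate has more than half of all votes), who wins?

Round 1: A 9, B 11, C 0, D 13, E 6. C eliminated.
Round 2: A 9, B 11, D 13, E 6. E eliminated.
Round 3: A 15, B 11, D 13. B eliminated.
Round 4: A 26, D 13. A has a majority (≥20).

A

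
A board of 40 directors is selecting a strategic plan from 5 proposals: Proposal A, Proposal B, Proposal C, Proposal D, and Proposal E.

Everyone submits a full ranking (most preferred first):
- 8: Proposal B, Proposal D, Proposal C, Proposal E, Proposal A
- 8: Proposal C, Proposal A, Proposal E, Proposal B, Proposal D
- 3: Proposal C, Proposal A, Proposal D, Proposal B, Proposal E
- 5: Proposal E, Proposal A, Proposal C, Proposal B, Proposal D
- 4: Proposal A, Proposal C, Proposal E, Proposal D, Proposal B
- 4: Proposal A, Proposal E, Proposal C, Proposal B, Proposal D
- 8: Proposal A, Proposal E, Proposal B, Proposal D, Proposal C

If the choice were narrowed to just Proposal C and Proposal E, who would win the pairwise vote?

Proposal C is ranked above Proposal E on 23 ballots; Proposal E above Proposal C on 17.

Proposal C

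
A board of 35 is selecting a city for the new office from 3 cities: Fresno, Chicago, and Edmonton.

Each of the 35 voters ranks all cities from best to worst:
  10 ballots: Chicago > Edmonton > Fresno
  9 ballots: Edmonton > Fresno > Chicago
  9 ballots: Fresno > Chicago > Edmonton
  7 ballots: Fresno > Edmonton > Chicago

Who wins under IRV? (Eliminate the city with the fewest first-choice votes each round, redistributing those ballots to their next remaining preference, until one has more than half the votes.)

Round 1: Fresno 16, Chicago 10, Edmonton 9. Edmonton eliminated.
Round 2: Fresno 25, Chicago 10. Fresno has a majority (≥18).

Fresno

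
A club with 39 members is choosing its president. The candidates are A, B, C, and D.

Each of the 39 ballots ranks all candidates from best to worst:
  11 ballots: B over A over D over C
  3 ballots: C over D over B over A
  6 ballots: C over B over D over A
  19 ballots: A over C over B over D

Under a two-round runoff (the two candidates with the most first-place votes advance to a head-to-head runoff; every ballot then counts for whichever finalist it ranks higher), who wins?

Round 1 first-place votes: A 19, B 11, C 9, D 0. A and B advance.
Runoff: A is ranked above B on 19 ballots, B above A on 20.

B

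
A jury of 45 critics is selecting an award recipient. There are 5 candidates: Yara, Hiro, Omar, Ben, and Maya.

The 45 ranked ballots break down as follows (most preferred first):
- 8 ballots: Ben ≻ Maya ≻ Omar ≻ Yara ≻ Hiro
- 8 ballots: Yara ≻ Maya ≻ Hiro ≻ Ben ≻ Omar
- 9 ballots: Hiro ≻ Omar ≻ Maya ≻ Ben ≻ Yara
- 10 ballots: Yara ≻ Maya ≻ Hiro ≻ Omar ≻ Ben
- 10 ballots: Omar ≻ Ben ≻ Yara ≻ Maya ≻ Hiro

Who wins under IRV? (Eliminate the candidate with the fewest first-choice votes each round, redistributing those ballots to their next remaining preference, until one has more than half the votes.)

Omar

Round 1: Yara 18, Hiro 9, Omar 10, Ben 8, Maya 0. Maya eliminated.
Round 2: Yara 18, Hiro 9, Omar 10, Ben 8. Ben eliminated.
Round 3: Yara 18, Hiro 9, Omar 18. Hiro eliminated.
Round 4: Yara 18, Omar 27. Omar has a majority (≥23).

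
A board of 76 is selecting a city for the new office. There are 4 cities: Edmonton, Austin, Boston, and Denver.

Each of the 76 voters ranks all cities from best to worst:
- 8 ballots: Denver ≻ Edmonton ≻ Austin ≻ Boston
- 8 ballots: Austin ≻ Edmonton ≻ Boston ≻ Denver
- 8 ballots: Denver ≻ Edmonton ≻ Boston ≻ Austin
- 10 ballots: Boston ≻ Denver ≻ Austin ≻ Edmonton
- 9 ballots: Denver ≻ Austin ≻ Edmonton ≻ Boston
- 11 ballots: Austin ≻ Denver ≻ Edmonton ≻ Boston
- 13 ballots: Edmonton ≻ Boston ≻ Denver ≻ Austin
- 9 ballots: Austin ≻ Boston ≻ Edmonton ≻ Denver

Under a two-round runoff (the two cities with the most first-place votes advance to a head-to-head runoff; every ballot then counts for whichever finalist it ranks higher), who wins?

Denver

Round 1 first-place votes: Edmonton 13, Austin 28, Boston 10, Denver 25. Austin and Denver advance.
Runoff: Austin is ranked above Denver on 28 ballots, Denver above Austin on 48.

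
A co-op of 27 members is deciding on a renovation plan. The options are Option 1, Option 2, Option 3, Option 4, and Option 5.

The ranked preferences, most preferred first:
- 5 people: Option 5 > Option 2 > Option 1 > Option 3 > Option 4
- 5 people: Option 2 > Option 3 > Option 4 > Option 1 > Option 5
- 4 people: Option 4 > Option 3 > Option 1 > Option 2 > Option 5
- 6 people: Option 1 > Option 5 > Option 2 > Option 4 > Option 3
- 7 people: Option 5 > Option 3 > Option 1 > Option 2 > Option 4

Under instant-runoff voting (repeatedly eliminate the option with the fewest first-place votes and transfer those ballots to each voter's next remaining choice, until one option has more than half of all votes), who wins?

Option 1

Round 1: Option 1 6, Option 2 5, Option 3 0, Option 4 4, Option 5 12. Option 3 eliminated.
Round 2: Option 1 6, Option 2 5, Option 4 4, Option 5 12. Option 4 eliminated.
Round 3: Option 1 10, Option 2 5, Option 5 12. Option 2 eliminated.
Round 4: Option 1 15, Option 5 12. Option 1 has a majority (≥14).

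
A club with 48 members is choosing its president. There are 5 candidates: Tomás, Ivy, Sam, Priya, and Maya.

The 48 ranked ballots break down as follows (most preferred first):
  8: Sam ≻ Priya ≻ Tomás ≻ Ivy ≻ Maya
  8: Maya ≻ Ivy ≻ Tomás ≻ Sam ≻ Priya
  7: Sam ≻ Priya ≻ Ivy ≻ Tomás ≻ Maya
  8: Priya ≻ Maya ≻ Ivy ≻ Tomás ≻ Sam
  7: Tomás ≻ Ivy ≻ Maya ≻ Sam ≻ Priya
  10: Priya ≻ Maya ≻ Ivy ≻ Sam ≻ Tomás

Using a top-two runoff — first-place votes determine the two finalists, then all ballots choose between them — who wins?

Sam

Round 1 first-place votes: Tomás 7, Ivy 0, Sam 15, Priya 18, Maya 8. Priya and Sam advance.
Runoff: Priya is ranked above Sam on 18 ballots, Sam above Priya on 30.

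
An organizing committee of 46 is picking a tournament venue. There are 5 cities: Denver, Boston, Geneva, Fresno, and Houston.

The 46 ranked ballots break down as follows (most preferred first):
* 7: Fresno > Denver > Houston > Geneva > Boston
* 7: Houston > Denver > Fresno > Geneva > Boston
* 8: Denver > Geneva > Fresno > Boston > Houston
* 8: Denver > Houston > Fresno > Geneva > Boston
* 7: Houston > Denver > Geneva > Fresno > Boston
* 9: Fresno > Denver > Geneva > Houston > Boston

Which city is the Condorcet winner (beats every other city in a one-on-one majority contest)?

Denver vs Boston: 46–0
Denver vs Geneva: 46–0
Denver vs Fresno: 30–16
Denver vs Houston: 32–14
Denver beats every other city.

Denver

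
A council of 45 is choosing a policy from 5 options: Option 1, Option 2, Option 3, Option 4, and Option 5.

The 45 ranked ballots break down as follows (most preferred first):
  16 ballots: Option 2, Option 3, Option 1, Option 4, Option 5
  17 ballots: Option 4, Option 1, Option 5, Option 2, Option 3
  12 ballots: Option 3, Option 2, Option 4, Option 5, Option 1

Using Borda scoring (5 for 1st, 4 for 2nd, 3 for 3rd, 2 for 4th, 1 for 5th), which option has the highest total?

Option 2

Option 1: 16×3 + 17×4 + 12×1 = 128
Option 2: 16×5 + 17×2 + 12×4 = 162
Option 3: 16×4 + 17×1 + 12×5 = 141
Option 4: 16×2 + 17×5 + 12×3 = 153
Option 5: 16×1 + 17×3 + 12×2 = 91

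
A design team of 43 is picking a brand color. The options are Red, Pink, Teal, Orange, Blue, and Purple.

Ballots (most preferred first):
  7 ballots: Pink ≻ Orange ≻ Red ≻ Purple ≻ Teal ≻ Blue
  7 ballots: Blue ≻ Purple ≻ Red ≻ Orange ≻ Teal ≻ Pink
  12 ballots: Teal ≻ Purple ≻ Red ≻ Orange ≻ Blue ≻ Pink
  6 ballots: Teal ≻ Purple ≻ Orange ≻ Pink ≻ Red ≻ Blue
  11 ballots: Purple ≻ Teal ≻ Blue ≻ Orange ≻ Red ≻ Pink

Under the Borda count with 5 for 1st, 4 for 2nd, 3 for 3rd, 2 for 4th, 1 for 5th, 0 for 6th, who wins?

Purple

Red: 7×3 + 7×3 + 12×3 + 6×1 + 11×1 = 95
Pink: 7×5 + 7×0 + 12×0 + 6×2 + 11×0 = 47
Teal: 7×1 + 7×1 + 12×5 + 6×5 + 11×4 = 148
Orange: 7×4 + 7×2 + 12×2 + 6×3 + 11×2 = 106
Blue: 7×0 + 7×5 + 12×1 + 6×0 + 11×3 = 80
Purple: 7×2 + 7×4 + 12×4 + 6×4 + 11×5 = 169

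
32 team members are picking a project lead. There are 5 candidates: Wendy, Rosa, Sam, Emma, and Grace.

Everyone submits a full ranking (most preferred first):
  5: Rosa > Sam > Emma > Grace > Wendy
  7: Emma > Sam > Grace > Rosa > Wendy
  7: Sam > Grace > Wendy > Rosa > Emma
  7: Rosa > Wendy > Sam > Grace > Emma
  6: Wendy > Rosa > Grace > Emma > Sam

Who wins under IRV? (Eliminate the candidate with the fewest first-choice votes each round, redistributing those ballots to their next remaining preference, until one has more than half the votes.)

Rosa

Round 1: Wendy 6, Rosa 12, Sam 7, Emma 7, Grace 0. Grace eliminated.
Round 2: Wendy 6, Rosa 12, Sam 7, Emma 7. Wendy eliminated.
Round 3: Rosa 18, Sam 7, Emma 7. Rosa has a majority (≥17).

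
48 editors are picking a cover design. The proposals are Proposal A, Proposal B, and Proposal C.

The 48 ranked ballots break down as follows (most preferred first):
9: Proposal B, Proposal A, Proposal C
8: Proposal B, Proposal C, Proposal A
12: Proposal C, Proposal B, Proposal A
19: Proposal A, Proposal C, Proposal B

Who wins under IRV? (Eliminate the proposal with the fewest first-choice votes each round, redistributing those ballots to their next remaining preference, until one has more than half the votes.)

Round 1: Proposal A 19, Proposal B 17, Proposal C 12. Proposal C eliminated.
Round 2: Proposal A 19, Proposal B 29. Proposal B has a majority (≥25).

Proposal B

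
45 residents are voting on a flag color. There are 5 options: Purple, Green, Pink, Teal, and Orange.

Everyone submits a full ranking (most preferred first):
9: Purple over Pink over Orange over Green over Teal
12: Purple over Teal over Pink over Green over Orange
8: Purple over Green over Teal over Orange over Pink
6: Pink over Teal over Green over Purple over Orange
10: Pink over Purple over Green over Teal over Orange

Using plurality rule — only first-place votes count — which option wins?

Purple

First-place votes: Purple 29, Green 0, Pink 16, Teal 0, Orange 0.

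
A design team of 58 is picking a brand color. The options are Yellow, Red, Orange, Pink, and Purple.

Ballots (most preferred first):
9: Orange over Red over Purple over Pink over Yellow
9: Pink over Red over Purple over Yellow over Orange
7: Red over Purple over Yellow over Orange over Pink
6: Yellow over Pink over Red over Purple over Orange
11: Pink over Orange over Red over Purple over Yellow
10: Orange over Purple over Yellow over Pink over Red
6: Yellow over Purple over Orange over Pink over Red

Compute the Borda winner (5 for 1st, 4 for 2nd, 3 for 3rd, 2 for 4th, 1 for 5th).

Yellow: 9×1 + 9×2 + 7×3 + 6×5 + 11×1 + 10×3 + 6×5 = 149
Red: 9×4 + 9×4 + 7×5 + 6×3 + 11×3 + 10×1 + 6×1 = 174
Orange: 9×5 + 9×1 + 7×2 + 6×1 + 11×4 + 10×5 + 6×3 = 186
Pink: 9×2 + 9×5 + 7×1 + 6×4 + 11×5 + 10×2 + 6×2 = 181
Purple: 9×3 + 9×3 + 7×4 + 6×2 + 11×2 + 10×4 + 6×4 = 180

Orange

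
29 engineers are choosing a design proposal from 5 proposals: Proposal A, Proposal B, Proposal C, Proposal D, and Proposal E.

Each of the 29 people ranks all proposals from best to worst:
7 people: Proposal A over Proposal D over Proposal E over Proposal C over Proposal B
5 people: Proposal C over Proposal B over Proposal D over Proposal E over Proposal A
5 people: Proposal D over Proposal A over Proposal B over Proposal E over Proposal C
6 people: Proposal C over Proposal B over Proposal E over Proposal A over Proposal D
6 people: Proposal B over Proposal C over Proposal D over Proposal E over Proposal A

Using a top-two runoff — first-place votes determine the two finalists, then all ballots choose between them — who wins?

Round 1 first-place votes: Proposal A 7, Proposal B 6, Proposal C 11, Proposal D 5, Proposal E 0. Proposal C and Proposal A advance.
Runoff: Proposal C is ranked above Proposal A on 17 ballots, Proposal A above Proposal C on 12.

Proposal C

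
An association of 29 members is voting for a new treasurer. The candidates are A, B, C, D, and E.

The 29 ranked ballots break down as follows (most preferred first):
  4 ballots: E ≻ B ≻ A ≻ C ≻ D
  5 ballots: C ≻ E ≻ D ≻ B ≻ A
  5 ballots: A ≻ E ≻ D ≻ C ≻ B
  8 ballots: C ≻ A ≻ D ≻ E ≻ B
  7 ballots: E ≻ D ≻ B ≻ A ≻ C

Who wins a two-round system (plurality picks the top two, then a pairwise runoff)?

E

Round 1 first-place votes: A 5, B 0, C 13, D 0, E 11. C and E advance.
Runoff: C is ranked above E on 13 ballots, E above C on 16.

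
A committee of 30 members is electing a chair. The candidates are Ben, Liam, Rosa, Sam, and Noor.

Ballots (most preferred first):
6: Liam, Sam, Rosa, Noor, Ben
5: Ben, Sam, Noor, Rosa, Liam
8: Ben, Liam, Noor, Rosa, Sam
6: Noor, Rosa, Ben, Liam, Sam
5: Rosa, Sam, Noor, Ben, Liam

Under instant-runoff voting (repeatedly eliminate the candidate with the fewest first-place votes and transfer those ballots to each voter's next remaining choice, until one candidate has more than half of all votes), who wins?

Round 1: Ben 13, Liam 6, Rosa 5, Sam 0, Noor 6. Sam eliminated.
Round 2: Ben 13, Liam 6, Rosa 5, Noor 6. Rosa eliminated.
Round 3: Ben 13, Liam 6, Noor 11. Liam eliminated.
Round 4: Ben 13, Noor 17. Noor has a majority (≥16).

Noor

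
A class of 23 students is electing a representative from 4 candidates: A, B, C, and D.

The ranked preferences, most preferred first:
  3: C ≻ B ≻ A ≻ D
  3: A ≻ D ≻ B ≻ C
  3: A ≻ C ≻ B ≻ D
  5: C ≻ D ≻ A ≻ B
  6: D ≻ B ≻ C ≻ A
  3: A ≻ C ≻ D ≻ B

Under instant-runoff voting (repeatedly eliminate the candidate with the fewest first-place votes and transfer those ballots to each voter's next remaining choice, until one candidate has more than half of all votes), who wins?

Round 1: A 9, B 0, C 8, D 6. B eliminated.
Round 2: A 9, C 8, D 6. D eliminated.
Round 3: A 9, C 14. C has a majority (≥12).

C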